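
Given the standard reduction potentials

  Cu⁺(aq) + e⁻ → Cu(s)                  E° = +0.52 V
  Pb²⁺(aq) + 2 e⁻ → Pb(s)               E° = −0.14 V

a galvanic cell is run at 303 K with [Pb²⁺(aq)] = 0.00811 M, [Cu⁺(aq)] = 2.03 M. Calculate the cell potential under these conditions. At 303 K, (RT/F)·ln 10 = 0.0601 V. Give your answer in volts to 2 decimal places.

+0.74 V

The Cu⁺/Cu couple has the more positive E°, so it is the cathode; Pb²⁺/Pb is the anode.
The standard potential is +0.52 − (−0.14) = +0.66 V and the balanced reaction transfers n = 2 electrons.
The balanced reaction is 2 Cu⁺(aq) + Pb(s) → 2 Cu(s) + Pb²⁺(aq), so Q = [Pb²⁺(aq)] / [Cu⁺(aq)]^2 = 0.00197 and log Q = −2.706.
By the Nernst equation, E = +0.66 − (0.0601/2)·(−2.706) = +0.74 V.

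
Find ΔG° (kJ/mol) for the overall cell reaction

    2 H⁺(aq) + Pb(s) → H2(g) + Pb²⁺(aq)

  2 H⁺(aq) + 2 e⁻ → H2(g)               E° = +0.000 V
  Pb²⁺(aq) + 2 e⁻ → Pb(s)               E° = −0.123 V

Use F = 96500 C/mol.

In the reaction as written H⁺(aq) is reduced, so the 2H⁺/H₂ couple is the cathode and Pb²⁺/Pb is the anode.
E°cell = +0.000 − (−0.123) = +0.123 V; balancing electrons gives n = 2.
ΔG° = −nFE°cell = −(2)(96500)(+0.123) J/mol = −23.7 kJ/mol.

−23.7 kJ/mol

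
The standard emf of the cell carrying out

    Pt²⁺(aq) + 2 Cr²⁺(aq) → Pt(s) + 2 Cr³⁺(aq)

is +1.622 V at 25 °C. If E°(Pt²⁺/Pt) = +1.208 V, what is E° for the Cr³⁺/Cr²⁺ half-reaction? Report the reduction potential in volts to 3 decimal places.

−0.414 V

In the reaction as written the Pt²⁺/Pt couple is reduced (cathode) and Cr³⁺/Cr²⁺ is oxidized (anode), so E°cell = E°(Pt²⁺/Pt) − E°(Cr³⁺/Cr²⁺).
E°(Cr³⁺/Cr²⁺) = E°(cathode) − E°cell = +1.208 − (+1.622) = −0.414 V.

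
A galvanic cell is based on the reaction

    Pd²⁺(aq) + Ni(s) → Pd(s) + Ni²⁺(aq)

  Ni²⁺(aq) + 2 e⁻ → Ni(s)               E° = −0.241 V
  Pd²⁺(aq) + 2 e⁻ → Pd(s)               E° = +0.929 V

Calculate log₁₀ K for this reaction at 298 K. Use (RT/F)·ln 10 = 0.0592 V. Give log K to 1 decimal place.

The Pd²⁺/Pd couple is reduced (cathode); E°cell = +0.929 − (−0.241) = +1.170 V with n = 2.
At equilibrium E = 0, so log K = nE°cell / 0.0592 = (2)(+1.170) / 0.0592 = 39.5.

log K = 39.5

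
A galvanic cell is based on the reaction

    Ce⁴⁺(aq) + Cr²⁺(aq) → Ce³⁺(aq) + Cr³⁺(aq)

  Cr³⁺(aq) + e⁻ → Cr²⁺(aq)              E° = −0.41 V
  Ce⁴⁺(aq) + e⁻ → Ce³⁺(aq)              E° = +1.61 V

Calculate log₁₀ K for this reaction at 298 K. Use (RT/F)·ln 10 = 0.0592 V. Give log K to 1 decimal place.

log K = 34.1

The Ce⁴⁺/Ce³⁺ couple is reduced (cathode); E°cell = +1.61 − (−0.41) = +2.02 V with n = 1.
At equilibrium E = 0, so log K = nE°cell / 0.0592 = (1)(+2.02) / 0.0592 = 34.1.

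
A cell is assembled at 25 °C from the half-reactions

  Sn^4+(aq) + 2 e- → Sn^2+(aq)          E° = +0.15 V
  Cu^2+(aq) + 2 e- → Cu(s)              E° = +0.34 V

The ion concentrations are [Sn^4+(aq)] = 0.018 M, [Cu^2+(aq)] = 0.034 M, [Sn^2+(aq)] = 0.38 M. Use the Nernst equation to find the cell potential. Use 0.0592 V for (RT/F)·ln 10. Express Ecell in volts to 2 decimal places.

Since E°(Cu²⁺/Cu) > E°(Sn⁴⁺/Sn²⁺), Cu²⁺/Cu serves as the cathode.
The standard potential is +0.34 − (+0.15) = +0.19 V and the balanced reaction transfers n = 2 electrons.
Balancing gives Cu^2+(aq) + Sn^2+(aq) → Cu(s) + Sn^4+(aq); hence Q = [Sn^4+(aq)] / ([Cu^2+(aq)]·[Sn^2+(aq)]) = 1.39 (log Q = 0.144).
Applying E = E° − (RT ln10/nF)·log Q gives +0.19 − (0.0592/2)(0.144) = +0.19 V.

+0.19 V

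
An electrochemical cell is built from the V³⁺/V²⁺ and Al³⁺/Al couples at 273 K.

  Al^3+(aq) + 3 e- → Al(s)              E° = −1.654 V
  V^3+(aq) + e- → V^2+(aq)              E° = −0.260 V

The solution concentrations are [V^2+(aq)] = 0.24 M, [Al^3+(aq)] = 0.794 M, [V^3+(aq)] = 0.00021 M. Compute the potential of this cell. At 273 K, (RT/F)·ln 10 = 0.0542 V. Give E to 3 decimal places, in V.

The V³⁺/V²⁺ couple has the more positive E°, so it is the cathode; Al³⁺/Al is the anode.
E°cell = E°cat − E°an = −0.260 − (−1.654) = +1.394 V; n = 3.
For the overall reaction 3 V^3+(aq) + Al(s) → 3 V^2+(aq) + Al^3+(aq), Q = ([V^2+(aq)]^3·[Al^3+(aq)]) / [V^3+(aq)]^3 = 1.19×10^9, giving log Q = 9.074.
E = E° − (0.0542/n)·log Q = +1.394 − (0.0542/3)(9.074) = +1.230 V.

+1.230 V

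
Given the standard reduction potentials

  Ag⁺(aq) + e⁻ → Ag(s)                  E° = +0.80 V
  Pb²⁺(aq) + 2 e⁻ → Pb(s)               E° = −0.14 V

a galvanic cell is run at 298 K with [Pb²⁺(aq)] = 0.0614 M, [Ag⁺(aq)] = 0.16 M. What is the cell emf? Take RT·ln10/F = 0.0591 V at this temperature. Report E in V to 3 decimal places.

Since E°(Ag⁺/Ag) > E°(Pb²⁺/Pb), Ag⁺/Ag serves as the cathode.
E°cell = E°cat − E°an = +0.80 − (−0.14) = +0.94 V; n = 2.
For the overall reaction 2 Ag⁺(aq) + Pb(s) → 2 Ag(s) + Pb²⁺(aq), Q = [Pb²⁺(aq)] / [Ag⁺(aq)]^2 = 2.4, giving log Q = 0.380.
Applying E = E° − (RT ln10/nF)·log Q gives +0.94 − (0.0591/2)(0.380) = +0.929 V.

+0.929 V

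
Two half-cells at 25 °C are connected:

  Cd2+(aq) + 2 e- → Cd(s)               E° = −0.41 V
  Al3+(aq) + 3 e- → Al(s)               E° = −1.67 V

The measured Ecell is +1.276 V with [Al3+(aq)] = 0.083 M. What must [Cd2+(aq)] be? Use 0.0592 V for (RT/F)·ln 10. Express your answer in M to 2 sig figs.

0.66 M

Cd²⁺/Cd is the cathode (higher E°); E°cell = −0.41 − (−1.67) = +1.26 V with n = 6.
Rearranging E = E° − (0.0592/n)·log Q gives log Q = 6(+1.26 − (+1.276))/0.0592 = −1.622.
Balancing electrons gives 3 Cd2+(aq) + 2 Al(s) → 3 Cd(s) + 2 Al3+(aq); thus Q = [Al3+(aq)]^2 / [Cd2+(aq)]^3.
Isolating [Cd2+(aq)] in Q = 10^{−1.622} yields log [Cd2+(aq)] = −0.180, i.e. 0.66 M.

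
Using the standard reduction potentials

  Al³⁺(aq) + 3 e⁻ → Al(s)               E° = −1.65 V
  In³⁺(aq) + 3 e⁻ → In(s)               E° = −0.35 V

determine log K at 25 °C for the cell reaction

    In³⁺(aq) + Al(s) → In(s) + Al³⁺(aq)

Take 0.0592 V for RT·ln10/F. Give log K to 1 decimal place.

The In³⁺/In couple is reduced (cathode); E°cell = −0.35 − (−1.65) = +1.30 V with n = 3.
At equilibrium E = 0, so log K = nE°cell / 0.0592 = (3)(+1.30) / 0.0592 = 65.9.

log K = 65.9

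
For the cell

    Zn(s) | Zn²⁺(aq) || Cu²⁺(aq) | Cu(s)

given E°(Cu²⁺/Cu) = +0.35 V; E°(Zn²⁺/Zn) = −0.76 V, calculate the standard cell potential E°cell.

By convention the left-hand electrode in cell notation is the anode (oxidation) and the right-hand electrode is the cathode (reduction).
E°cell = E°(right) − E°(left) = +0.35 − (−0.76) = +1.11 V.

+1.11 V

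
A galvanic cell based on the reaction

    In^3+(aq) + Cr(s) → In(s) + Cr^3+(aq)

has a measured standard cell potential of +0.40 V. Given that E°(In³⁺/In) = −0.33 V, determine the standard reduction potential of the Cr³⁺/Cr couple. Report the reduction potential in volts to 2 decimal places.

−0.73 V

In the reaction as written the In³⁺/In couple is reduced (cathode) and Cr³⁺/Cr is oxidized (anode), so E°cell = E°(In³⁺/In) − E°(Cr³⁺/Cr).
E°(Cr³⁺/Cr) = E°(cathode) − E°cell = −0.33 − (+0.40) = −0.73 V.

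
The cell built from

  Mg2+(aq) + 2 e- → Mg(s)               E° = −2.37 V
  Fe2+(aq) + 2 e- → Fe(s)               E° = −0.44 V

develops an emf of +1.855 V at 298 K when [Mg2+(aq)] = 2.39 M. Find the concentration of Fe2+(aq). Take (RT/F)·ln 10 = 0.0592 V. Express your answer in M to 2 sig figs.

The Fe²⁺/Fe couple has the larger reduction potential, so it is the cathode: E°cell = −0.44 − (−2.37) = +1.93 V and n = 2.
Rearranging E = E° − (0.0592/n)·log Q gives log Q = 2(+1.93 − (+1.855))/0.0592 = 2.534.
For Fe2+(aq) + Mg(s) → Fe(s) + Mg2+(aq), the reaction quotient is Q = [Mg2+(aq)] / [Fe2+(aq)].
Substituting the known concentrations and solving, log [Fe2+(aq)] = −2.156 and [Fe2+(aq)] = 0.0070 M.

0.0070 M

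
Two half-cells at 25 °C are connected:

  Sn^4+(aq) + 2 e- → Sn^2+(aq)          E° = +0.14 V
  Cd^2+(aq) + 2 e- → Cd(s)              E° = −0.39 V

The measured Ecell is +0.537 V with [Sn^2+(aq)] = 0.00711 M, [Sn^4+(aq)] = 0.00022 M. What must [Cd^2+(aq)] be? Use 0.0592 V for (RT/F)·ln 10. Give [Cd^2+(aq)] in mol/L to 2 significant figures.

0.018 M

The Sn⁴⁺/Sn²⁺ couple has the larger reduction potential, so it is the cathode: E°cell = +0.14 − (−0.39) = +0.53 V and n = 2.
From the Nernst equation, log Q = n(E° − E)/0.0592 = 2·(+0.53 − (+0.537))/0.0592 = −0.236.
The balanced reaction is Sn^4+(aq) + Cd(s) → Sn^2+(aq) + Cd^2+(aq), so Q = ([Sn^2+(aq)]·[Cd^2+(aq)]) / [Sn^4+(aq)].
Substituting the known concentrations and solving, log [Cd^2+(aq)] = −1.745 and [Cd^2+(aq)] = 0.018 M.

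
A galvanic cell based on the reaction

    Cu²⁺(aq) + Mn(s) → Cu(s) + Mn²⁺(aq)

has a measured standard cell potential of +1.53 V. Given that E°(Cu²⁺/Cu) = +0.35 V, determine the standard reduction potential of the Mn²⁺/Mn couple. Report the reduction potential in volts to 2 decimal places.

−1.18 V

In the reaction as written the Cu²⁺/Cu couple is reduced (cathode) and Mn²⁺/Mn is oxidized (anode), so E°cell = E°(Cu²⁺/Cu) − E°(Mn²⁺/Mn).
E°(Mn²⁺/Mn) = E°(cathode) − E°cell = +0.35 − (+1.53) = −1.18 V.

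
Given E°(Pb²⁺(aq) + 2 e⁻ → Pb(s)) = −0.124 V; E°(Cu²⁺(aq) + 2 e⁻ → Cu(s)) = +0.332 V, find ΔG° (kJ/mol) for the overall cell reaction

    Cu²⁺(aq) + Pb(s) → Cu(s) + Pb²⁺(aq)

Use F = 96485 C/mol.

−88.0 kJ/mol

In the reaction as written Cu²⁺(aq) is reduced, so the Cu²⁺/Cu couple is the cathode and Pb²⁺/Pb is the anode.
E°cell = +0.332 − (−0.124) = +0.456 V; balancing electrons gives n = 2.
ΔG° = −nFE°cell = −(2)(96485)(+0.456) J/mol = −88.0 kJ/mol.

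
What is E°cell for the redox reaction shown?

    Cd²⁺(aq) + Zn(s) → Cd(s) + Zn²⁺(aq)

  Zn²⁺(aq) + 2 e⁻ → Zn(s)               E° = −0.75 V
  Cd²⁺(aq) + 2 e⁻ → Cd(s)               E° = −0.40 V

In the reaction as written, Cd²⁺(aq) is reduced (cathode) and Zn²⁺(aq) is produced by oxidation at the anode.
E°cell = E°(cathode) − E°(anode) = −0.40 − (−0.75) = +0.35 V.

+0.35 V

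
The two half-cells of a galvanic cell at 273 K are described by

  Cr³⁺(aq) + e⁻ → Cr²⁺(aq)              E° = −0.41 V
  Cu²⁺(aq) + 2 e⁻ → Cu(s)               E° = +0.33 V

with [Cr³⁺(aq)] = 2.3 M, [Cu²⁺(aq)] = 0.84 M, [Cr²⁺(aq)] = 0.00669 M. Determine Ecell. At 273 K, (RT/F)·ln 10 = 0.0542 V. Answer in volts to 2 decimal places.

+0.60 V

Since E°(Cu²⁺/Cu) > E°(Cr³⁺/Cr²⁺), Cu²⁺/Cu serves as the cathode.
The standard potential is +0.33 − (−0.41) = +0.74 V and the balanced reaction transfers n = 2 electrons.
Balancing gives Cu²⁺(aq) + 2 Cr²⁺(aq) → Cu(s) + 2 Cr³⁺(aq); hence Q = [Cr³⁺(aq)]^2 / ([Cu²⁺(aq)]·[Cr²⁺(aq)]^2) = 1.41×10^5 (log Q = 5.148).
By the Nernst equation, E = +0.74 − (0.0542/2)·(5.148) = +0.60 V.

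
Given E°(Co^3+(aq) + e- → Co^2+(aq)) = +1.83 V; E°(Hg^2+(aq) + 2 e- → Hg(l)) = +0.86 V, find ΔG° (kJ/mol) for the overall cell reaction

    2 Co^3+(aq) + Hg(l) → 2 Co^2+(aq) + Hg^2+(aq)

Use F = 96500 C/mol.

In the reaction as written Co^3+(aq) is reduced, so the Co³⁺/Co²⁺ couple is the cathode and Hg²⁺/Hg is the anode.
E°cell = +1.83 − (+0.86) = +0.97 V; balancing electrons gives n = 2.
ΔG° = −nFE°cell = −(2)(96500)(+0.97) J/mol = −187 kJ/mol.

−187 kJ/mol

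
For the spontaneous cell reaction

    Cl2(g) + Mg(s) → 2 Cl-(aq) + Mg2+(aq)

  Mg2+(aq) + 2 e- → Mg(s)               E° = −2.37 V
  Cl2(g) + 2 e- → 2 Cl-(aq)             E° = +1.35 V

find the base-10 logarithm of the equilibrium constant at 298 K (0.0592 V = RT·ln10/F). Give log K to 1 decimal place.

The Cl₂/Cl⁻ couple is reduced (cathode); E°cell = +1.35 − (−2.37) = +3.72 V with n = 2.
At equilibrium E = 0, so log K = nE°cell / 0.0592 = (2)(+3.72) / 0.0592 = 125.7.

log K = 125.7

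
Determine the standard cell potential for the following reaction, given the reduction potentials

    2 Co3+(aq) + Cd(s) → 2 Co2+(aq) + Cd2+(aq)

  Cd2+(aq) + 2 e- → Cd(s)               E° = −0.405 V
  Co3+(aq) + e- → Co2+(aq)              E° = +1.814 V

+2.219 V

In the reaction as written, Co3+(aq) is reduced (cathode) and Cd2+(aq) is produced by oxidation at the anode.
E°cell = E°(cathode) − E°(anode) = +1.814 − (−0.405) = +2.219 V.
The positive value indicates the reaction is spontaneous as written.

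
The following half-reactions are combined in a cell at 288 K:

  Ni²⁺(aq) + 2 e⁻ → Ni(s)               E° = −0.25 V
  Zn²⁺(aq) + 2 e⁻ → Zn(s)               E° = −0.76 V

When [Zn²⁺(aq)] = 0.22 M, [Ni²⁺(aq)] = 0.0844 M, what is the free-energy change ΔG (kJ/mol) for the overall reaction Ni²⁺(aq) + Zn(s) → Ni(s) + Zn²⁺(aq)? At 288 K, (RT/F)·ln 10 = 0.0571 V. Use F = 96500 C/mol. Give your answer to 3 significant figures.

With Ni²⁺/Ni reduced at the cathode, E°cell = −0.25 − (−0.76) = +0.51 V and n = 2.
Here Q = [Zn²⁺(aq)] / [Ni²⁺(aq)] = 2.61 (log Q = 0.416), giving E = +0.51 − (0.0571/2)·(0.416) = +0.4981 V.
ΔG = −nFE = −(2)(96500)(+0.4981) J/mol = −96.1 kJ/mol.

−96.1 kJ/mol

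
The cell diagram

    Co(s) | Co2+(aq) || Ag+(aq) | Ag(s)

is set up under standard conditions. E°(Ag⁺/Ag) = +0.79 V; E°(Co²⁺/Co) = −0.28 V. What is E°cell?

+1.07 V

By convention the left-hand electrode in cell notation is the anode (oxidation) and the right-hand electrode is the cathode (reduction).
E°cell = E°(right) − E°(left) = +0.79 − (−0.28) = +1.07 V.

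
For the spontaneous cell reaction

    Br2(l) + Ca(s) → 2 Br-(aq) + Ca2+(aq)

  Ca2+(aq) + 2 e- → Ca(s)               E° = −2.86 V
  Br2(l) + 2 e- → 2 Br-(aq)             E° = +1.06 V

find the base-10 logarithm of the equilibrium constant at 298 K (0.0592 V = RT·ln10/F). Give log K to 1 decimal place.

log K = 132.4

The Br₂/Br⁻ couple is reduced (cathode); E°cell = +1.06 − (−2.86) = +3.92 V with n = 2.
At equilibrium E = 0, so log K = nE°cell / 0.0592 = (2)(+3.92) / 0.0592 = 132.4.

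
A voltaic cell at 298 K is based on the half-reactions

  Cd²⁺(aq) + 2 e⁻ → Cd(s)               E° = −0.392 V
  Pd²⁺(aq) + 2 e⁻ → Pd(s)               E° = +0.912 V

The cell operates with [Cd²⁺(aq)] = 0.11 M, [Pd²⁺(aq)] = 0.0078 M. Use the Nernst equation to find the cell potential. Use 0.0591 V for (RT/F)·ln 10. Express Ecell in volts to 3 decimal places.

+1.270 V

The Pd²⁺/Pd couple has the more positive E°, so it is the cathode; Cd²⁺/Cd is the anode.
The standard potential is +0.912 − (−0.392) = +1.304 V and the balanced reaction transfers n = 2 electrons.
For the overall reaction Pd²⁺(aq) + Cd(s) → Pd(s) + Cd²⁺(aq), Q = [Cd²⁺(aq)] / [Pd²⁺(aq)] = 14.1, giving log Q = 1.149.
Applying E = E° − (RT ln10/nF)·log Q gives +1.304 − (0.0591/2)(1.149) = +1.270 V.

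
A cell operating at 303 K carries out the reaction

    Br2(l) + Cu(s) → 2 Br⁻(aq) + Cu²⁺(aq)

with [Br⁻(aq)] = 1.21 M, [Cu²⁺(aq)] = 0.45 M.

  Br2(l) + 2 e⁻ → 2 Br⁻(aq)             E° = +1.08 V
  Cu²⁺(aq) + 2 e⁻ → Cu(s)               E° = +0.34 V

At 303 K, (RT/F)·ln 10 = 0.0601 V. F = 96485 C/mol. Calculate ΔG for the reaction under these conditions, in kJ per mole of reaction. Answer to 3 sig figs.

−144 kJ/mol

E°cell = +1.08 − (+0.34) = +0.74 V; the balanced reaction transfers n = 2 electrons.
The reaction quotient is [Br⁻(aq)]^2·[Cu²⁺(aq)] = 0.659; by Nernst, E = +0.74 − (0.0601/2)(−0.181) = +0.7454 V.
Then ΔG = −nFE = −2 × 96485 × +0.7454 J/mol = −144 kJ/mol.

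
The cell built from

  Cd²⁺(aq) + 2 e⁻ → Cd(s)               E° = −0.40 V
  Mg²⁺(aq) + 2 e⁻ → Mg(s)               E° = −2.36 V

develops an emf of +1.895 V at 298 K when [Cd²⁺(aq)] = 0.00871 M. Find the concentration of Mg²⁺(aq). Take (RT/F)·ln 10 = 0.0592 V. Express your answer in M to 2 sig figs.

With Cd²⁺/Cd at the cathode and Mg²⁺/Mg at the anode, E°cell = −0.40 − (−2.36) = +1.96 V (n = 2).
Since E = E° − (0.0592/n)·log Q, log Q = n(E° − E)/0.0592 = 2.196.
Balancing electrons gives Cd²⁺(aq) + Mg(s) → Cd(s) + Mg²⁺(aq); thus Q = [Mg²⁺(aq)] / [Cd²⁺(aq)].
Substituting the known concentrations and solving, log [Mg²⁺(aq)] = 0.136 and [Mg²⁺(aq)] = 1.4 M.

1.4 M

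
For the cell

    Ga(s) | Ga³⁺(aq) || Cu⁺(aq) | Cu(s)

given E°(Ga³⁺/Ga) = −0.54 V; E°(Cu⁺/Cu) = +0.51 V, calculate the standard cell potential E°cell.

By convention the left-hand electrode in cell notation is the anode (oxidation) and the right-hand electrode is the cathode (reduction).
E°cell = E°(right) − E°(left) = +0.51 − (−0.54) = +1.05 V.

+1.05 V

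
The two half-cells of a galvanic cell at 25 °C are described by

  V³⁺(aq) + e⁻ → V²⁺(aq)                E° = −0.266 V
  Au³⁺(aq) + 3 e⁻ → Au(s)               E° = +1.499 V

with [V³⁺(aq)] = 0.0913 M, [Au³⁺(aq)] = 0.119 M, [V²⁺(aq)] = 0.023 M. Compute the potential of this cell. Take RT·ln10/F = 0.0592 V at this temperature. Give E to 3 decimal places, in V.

+1.711 V

Au³⁺/Au is reduced (cathode, E° = +1.499 V) and V³⁺/V²⁺ is oxidized (anode).
The standard potential is +1.499 − (−0.266) = +1.765 V and the balanced reaction transfers n = 3 electrons.
Balancing gives Au³⁺(aq) + 3 V²⁺(aq) → Au(s) + 3 V³⁺(aq); hence Q = [V³⁺(aq)]^3 / ([Au³⁺(aq)]·[V²⁺(aq)]^3) = 526 (log Q = 2.721).
By the Nernst equation, E = +1.765 − (0.0592/3)·(2.721) = +1.711 V.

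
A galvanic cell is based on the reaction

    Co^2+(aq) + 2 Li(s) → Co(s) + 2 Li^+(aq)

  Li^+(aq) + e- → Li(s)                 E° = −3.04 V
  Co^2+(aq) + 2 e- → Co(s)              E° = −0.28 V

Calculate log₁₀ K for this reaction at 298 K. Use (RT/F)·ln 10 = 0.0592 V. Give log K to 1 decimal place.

The Co²⁺/Co couple is reduced (cathode); E°cell = −0.28 − (−3.04) = +2.76 V with n = 2.
At equilibrium E = 0, so log K = nE°cell / 0.0592 = (2)(+2.76) / 0.0592 = 93.2.

log K = 93.2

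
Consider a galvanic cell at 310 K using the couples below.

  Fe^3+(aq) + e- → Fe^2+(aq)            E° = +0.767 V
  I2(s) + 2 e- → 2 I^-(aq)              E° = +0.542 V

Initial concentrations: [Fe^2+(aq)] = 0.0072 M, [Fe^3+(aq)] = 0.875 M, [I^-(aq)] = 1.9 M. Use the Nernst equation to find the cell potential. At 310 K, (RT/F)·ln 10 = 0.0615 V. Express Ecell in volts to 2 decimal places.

Fe³⁺/Fe²⁺ is reduced (cathode, E° = +0.767 V) and I₂/I⁻ is oxidized (anode).
E°cell = +0.767 − (+0.542) = +0.225 V, with n = 2 electrons transferred.
The balanced reaction is 2 Fe^3+(aq) + 2 I^-(aq) → 2 Fe^2+(aq) + I2(s), so Q = [Fe^2+(aq)]^2 / ([Fe^3+(aq)]^2·[I^-(aq)]^2) = 1.88×10^−5 and log Q = −4.727.
E = E° − (0.0615/n)·log Q = +0.225 − (0.0615/2)(−4.727) = +0.37 V.

+0.37 V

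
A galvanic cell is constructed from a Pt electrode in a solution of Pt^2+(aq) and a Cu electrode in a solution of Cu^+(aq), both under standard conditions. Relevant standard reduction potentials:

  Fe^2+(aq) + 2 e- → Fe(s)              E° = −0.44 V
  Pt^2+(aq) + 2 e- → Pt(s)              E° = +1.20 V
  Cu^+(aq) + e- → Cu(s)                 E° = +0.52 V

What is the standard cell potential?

Of the two couples in this cell, the one with the more positive reduction potential is reduced at the cathode: here that is Pt²⁺/Pt (+1.20 V); Cu⁺/Cu (+0.52 V) is the anode.
E°cell = E°(cathode) − E°(anode) = +1.20 − (+0.52) = +0.68 V.

+0.68 V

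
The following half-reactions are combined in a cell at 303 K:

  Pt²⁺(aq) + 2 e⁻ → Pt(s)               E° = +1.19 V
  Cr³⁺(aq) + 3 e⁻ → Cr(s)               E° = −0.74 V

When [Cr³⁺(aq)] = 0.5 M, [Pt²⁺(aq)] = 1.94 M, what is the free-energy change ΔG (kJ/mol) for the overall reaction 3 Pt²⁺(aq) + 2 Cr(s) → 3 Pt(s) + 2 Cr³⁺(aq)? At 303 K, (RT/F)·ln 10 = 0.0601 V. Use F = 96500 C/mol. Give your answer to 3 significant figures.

−1130 kJ/mol

The standard cell potential is +1.19 − (−0.74) = +1.93 V, with n = 6 electrons in the balanced equation.
The reaction quotient is [Cr³⁺(aq)]^2 / [Pt²⁺(aq)]^3 = 0.0342; by Nernst, E = +1.93 − (0.0601/6)(−1.465) = +1.9447 V.
ΔG = −nFE = −(6)(96500)(+1.9447) J/mol = −1130 kJ/mol.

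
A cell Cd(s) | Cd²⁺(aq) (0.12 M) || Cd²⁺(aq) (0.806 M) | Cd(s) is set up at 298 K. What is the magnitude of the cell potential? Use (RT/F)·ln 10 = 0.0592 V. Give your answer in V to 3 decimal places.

0.024 V

For a concentration cell E°cell = 0, since both electrodes use the same couple.
The compartment with the higher Cd²⁺(aq) concentration (0.806 M) acts as the cathode; ions are reduced there and produced at the dilute (0.12 M) anode.
With n = 2, Ecell = −(0.0592/2)·log([dilute]/[conc]) = −(0.0592/2)·log(0.12/0.806) = +0.024 V.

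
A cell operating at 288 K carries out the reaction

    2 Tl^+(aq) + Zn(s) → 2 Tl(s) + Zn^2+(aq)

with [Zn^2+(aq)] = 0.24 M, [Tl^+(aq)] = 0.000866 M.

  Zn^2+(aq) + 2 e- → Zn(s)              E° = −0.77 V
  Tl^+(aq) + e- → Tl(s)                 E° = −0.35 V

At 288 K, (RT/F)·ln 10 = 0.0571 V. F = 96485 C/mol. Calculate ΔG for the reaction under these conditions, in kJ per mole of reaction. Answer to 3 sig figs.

With Tl⁺/Tl reduced at the cathode, E°cell = −0.35 − (−0.77) = +0.42 V and n = 2.
Q = [Zn^2+(aq)] / [Tl^+(aq)]^2 = 3.2×10^5, so log Q = 5.505 and E = +0.42 − (0.0571/2)(5.505) = +0.2628 V.
ΔG = −nFE = −(2)(96485)(+0.2628) J/mol = −50.7 kJ/mol.

−50.7 kJ/mol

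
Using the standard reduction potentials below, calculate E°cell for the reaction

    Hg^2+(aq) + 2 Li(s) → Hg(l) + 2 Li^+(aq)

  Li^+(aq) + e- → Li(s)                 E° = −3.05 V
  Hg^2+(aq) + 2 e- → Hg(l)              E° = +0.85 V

In the reaction as written, Hg^2+(aq) is reduced (cathode) and Li^+(aq) is produced by oxidation at the anode.
E°cell = E°(cathode) − E°(anode) = +0.85 − (−3.05) = +3.90 V.

+3.90 V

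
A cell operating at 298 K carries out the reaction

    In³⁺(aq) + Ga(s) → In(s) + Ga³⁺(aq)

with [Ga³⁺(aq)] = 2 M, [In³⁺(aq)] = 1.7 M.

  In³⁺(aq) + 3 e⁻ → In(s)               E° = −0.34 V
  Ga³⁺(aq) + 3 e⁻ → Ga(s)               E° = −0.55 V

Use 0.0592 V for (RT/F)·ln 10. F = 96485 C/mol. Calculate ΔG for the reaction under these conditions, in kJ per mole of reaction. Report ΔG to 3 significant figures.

With In³⁺/In reduced at the cathode, E°cell = −0.34 − (−0.55) = +0.21 V and n = 3.
Here Q = [Ga³⁺(aq)] / [In³⁺(aq)] = 1.18 (log Q = 0.071), giving E = +0.21 − (0.0592/3)·(0.071) = +0.2086 V.
Finally ΔG = −nFE = −(3)(96485 C/mol)(+0.2086 V) = −60.4 kJ/mol.

−60.4 kJ/mol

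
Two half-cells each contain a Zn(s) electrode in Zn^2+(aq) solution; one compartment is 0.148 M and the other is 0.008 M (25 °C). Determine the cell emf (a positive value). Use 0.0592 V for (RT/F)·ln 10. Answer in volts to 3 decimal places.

0.038 V

For a concentration cell E°cell = 0, since both electrodes use the same couple.
The compartment with the higher Zn^2+(aq) concentration (0.148 M) acts as the cathode; ions are reduced there and produced at the dilute (0.008 M) anode.
With n = 2, Ecell = −(0.0592/2)·log([dilute]/[conc]) = −(0.0592/2)·log(0.008/0.148) = +0.038 V.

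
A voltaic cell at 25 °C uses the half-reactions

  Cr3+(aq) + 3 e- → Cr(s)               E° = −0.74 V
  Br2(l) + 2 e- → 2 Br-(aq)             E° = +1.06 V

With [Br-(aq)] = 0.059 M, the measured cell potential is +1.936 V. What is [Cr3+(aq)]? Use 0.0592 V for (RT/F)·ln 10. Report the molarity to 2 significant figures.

0.00062 M

With Br₂/Br⁻ at the cathode and Cr³⁺/Cr at the anode, E°cell = +1.06 − (−0.74) = +1.80 V (n = 6).
Rearranging E = E° − (0.0592/n)·log Q gives log Q = 6(+1.80 − (+1.936))/0.0592 = −13.784.
For 3 Br2(l) + 2 Cr(s) → 6 Br-(aq) + 2 Cr3+(aq), the reaction quotient is Q = [Br-(aq)]^6·[Cr3+(aq)]^2.
Solving for the unknown gives log [Cr3+(aq)] = −3.205, so [Cr3+(aq)] ≈ 0.00062 M.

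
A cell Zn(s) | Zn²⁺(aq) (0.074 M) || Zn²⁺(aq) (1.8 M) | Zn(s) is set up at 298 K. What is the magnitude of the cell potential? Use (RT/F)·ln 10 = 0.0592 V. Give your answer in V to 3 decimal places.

For a concentration cell E°cell = 0, since both electrodes use the same couple.
The compartment with the higher Zn²⁺(aq) concentration (1.8 M) acts as the cathode; ions are reduced there and produced at the dilute (0.074 M) anode.
With n = 2, Ecell = −(0.0592/2)·log([dilute]/[conc]) = −(0.0592/2)·log(0.074/1.8) = +0.041 V.

0.041 V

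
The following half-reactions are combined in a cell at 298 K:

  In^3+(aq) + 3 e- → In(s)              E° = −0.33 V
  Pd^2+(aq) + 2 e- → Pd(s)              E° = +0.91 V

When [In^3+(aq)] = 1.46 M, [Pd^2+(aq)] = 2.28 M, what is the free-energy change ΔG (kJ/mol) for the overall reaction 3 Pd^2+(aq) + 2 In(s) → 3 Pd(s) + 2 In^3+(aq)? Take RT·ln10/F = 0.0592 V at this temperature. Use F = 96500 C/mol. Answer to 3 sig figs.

−722 kJ/mol

With Pd²⁺/Pd reduced at the cathode, E°cell = +0.91 − (−0.33) = +1.24 V and n = 6.
Here Q = [In^3+(aq)]^2 / [Pd^2+(aq)]^3 = 0.18 (log Q = −0.745), giving E = +1.24 − (0.0592/6)·(−0.745) = +1.2474 V.
ΔG = −nFE = −(6)(96500)(+1.2474) J/mol = −722 kJ/mol.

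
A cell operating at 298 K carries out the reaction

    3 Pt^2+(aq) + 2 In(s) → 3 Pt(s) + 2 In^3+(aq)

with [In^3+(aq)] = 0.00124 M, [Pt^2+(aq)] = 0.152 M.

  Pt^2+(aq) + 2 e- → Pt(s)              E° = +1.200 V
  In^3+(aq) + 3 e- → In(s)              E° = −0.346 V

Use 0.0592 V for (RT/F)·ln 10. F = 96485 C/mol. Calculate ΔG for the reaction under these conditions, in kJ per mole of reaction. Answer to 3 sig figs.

−914 kJ/mol

The standard cell potential is +1.200 − (−0.346) = +1.546 V, with n = 6 electrons in the balanced equation.
The reaction quotient is [In^3+(aq)]^2 / [Pt^2+(aq)]^3 = 0.000438; by Nernst, E = +1.546 − (0.0592/6)(−3.359) = +1.5791 V.
Finally ΔG = −nFE = −(6)(96485 C/mol)(+1.5791 V) = −914 kJ/mol.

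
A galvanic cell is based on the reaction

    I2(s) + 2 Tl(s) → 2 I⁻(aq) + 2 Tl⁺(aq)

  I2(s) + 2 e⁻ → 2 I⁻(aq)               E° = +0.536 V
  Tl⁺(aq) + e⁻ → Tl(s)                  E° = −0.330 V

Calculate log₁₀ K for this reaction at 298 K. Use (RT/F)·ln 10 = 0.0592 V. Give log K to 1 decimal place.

The I₂/I⁻ couple is reduced (cathode); E°cell = +0.536 − (−0.330) = +0.866 V with n = 2.
At equilibrium E = 0, so log K = nE°cell / 0.0592 = (2)(+0.866) / 0.0592 = 29.3.

log K = 29.3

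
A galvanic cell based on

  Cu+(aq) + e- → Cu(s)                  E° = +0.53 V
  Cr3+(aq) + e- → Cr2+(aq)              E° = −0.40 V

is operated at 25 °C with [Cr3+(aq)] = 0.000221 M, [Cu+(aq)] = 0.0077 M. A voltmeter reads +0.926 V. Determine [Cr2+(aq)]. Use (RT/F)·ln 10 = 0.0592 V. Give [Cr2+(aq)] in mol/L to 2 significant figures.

0.025 M

With Cu⁺/Cu at the cathode and Cr³⁺/Cr²⁺ at the anode, E°cell = +0.53 − (−0.40) = +0.93 V (n = 1).
Rearranging E = E° − (0.0592/n)·log Q gives log Q = 1(+0.93 − (+0.926))/0.0592 = 0.068.
Balancing electrons gives Cu+(aq) + Cr2+(aq) → Cu(s) + Cr3+(aq); thus Q = [Cr3+(aq)] / ([Cu+(aq)]·[Cr2+(aq)]).
Isolating [Cr2+(aq)] in Q = 10^{0.068} yields log [Cr2+(aq)] = −1.610, i.e. 0.025 M.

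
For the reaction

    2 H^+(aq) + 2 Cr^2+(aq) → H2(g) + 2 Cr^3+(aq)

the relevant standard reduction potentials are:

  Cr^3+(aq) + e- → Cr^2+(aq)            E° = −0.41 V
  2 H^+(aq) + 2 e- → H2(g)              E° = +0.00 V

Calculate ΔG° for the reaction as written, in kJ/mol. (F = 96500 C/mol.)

In the reaction as written H^+(aq) is reduced, so the 2H⁺/H₂ couple is the cathode and Cr³⁺/Cr²⁺ is the anode.
E°cell = +0.00 − (−0.41) = +0.41 V; balancing electrons gives n = 2.
ΔG° = −nFE°cell = −(2)(96500)(+0.41) J/mol = −79.1 kJ/mol.

−79.1 kJ/mol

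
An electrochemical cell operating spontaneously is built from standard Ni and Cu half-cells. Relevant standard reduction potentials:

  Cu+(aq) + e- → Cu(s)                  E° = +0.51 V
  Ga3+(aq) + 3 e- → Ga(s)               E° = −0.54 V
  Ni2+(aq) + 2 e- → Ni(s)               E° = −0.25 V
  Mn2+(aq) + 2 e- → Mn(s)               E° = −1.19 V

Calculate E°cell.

+0.76 V

Of the two couples in this cell, the one with the more positive reduction potential is reduced at the cathode: here that is Cu⁺/Cu (+0.51 V); Ni²⁺/Ni (−0.25 V) is the anode.
E°cell = E°(cathode) − E°(anode) = +0.51 − (−0.25) = +0.76 V.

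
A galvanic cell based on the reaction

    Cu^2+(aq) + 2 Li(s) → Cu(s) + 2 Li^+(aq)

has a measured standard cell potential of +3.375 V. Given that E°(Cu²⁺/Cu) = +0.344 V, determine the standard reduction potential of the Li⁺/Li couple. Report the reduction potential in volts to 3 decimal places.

−3.031 V

In the reaction as written the Cu²⁺/Cu couple is reduced (cathode) and Li⁺/Li is oxidized (anode), so E°cell = E°(Cu²⁺/Cu) − E°(Li⁺/Li).
E°(Li⁺/Li) = E°(cathode) − E°cell = +0.344 − (+3.375) = −3.031 V.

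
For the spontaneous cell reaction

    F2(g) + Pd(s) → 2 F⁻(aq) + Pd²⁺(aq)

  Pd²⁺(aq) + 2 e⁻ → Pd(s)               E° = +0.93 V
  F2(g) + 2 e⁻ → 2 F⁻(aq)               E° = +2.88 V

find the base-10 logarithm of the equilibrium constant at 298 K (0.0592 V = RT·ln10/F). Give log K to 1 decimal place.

The F₂/F⁻ couple is reduced (cathode); E°cell = +2.88 − (+0.93) = +1.95 V with n = 2.
At equilibrium E = 0, so log K = nE°cell / 0.0592 = (2)(+1.95) / 0.0592 = 65.9.

log K = 65.9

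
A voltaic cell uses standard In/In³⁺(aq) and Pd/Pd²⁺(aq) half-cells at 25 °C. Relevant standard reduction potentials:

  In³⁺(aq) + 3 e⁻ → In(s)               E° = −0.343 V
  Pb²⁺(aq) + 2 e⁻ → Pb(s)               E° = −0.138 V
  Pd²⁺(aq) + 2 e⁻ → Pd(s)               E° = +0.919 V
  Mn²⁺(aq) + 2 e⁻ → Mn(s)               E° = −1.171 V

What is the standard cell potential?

+1.262 V

Of the two couples in this cell, the one with the more positive reduction potential is reduced at the cathode: here that is Pd²⁺/Pd (+0.919 V); In³⁺/In (−0.343 V) is the anode.
E°cell = E°(cathode) − E°(anode) = +0.919 − (−0.343) = +1.262 V.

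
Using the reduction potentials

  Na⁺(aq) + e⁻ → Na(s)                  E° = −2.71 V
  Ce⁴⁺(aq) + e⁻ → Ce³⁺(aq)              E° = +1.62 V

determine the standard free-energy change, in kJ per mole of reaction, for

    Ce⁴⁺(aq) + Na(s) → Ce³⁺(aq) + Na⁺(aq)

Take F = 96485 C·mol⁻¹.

In the reaction as written Ce⁴⁺(aq) is reduced, so the Ce⁴⁺/Ce³⁺ couple is the cathode and Na⁺/Na is the anode.
E°cell = +1.62 − (−2.71) = +4.33 V; balancing electrons gives n = 1.
ΔG° = −nFE°cell = −(1)(96485)(+4.33) J/mol = −418 kJ/mol.

−418 kJ/mol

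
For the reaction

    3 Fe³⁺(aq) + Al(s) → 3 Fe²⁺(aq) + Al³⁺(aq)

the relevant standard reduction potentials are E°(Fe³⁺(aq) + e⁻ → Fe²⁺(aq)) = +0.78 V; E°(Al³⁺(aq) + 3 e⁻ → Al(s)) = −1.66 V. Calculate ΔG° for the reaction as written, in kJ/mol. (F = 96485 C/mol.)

−706 kJ/mol

In the reaction as written Fe³⁺(aq) is reduced, so the Fe³⁺/Fe²⁺ couple is the cathode and Al³⁺/Al is the anode.
E°cell = +0.78 − (−1.66) = +2.44 V; balancing electrons gives n = 3.
ΔG° = −nFE°cell = −(3)(96485)(+2.44) J/mol = −706 kJ/mol.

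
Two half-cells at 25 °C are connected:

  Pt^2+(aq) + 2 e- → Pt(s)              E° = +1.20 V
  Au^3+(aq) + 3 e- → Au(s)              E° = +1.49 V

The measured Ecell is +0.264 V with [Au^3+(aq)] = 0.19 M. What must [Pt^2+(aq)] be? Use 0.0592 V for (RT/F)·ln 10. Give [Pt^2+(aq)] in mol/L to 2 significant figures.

2.5 M

With Au³⁺/Au at the cathode and Pt²⁺/Pt at the anode, E°cell = +1.49 − (+1.20) = +0.29 V (n = 6).
Since E = E° − (0.0592/n)·log Q, log Q = n(E° − E)/0.0592 = 2.635.
Balancing electrons gives 2 Au^3+(aq) + 3 Pt(s) → 2 Au(s) + 3 Pt^2+(aq); thus Q = [Pt^2+(aq)]^3 / [Au^3+(aq)]^2.
Isolating [Pt^2+(aq)] in Q = 10^{2.635} yields log [Pt^2+(aq)] = 0.398, i.e. 2.5 M.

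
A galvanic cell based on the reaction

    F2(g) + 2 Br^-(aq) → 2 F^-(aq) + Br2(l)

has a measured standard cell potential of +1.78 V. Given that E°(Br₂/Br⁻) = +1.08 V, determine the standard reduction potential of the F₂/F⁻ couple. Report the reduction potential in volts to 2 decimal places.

+2.86 V

In the reaction as written the F₂/F⁻ couple is reduced (cathode) and Br₂/Br⁻ is oxidized (anode), so E°cell = E°(F₂/F⁻) − E°(Br₂/Br⁻).
E°(F₂/F⁻) = E°cell + E°(anode) = +1.78 + (+1.08) = +2.86 V.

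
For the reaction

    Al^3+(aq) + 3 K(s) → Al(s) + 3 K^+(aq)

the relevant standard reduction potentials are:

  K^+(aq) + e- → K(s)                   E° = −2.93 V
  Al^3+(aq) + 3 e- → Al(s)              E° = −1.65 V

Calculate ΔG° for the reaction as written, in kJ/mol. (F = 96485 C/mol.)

−371 kJ/mol

In the reaction as written Al^3+(aq) is reduced, so the Al³⁺/Al couple is the cathode and K⁺/K is the anode.
E°cell = −1.65 − (−2.93) = +1.28 V; balancing electrons gives n = 3.
ΔG° = −nFE°cell = −(3)(96485)(+1.28) J/mol = −371 kJ/mol.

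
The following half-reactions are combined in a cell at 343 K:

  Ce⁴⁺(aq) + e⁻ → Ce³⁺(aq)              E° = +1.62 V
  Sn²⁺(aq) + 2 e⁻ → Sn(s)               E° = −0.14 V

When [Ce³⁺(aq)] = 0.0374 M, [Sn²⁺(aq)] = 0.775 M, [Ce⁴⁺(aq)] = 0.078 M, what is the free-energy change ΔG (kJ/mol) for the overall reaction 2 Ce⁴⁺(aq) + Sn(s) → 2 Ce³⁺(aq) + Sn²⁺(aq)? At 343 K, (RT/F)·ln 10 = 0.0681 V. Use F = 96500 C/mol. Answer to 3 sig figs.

E°cell = +1.62 − (−0.14) = +1.76 V; the balanced reaction transfers n = 2 electrons.
Here Q = ([Ce³⁺(aq)]^2·[Sn²⁺(aq)]) / [Ce⁴⁺(aq)]^2 = 0.178 (log Q = −0.749), giving E = +1.76 − (0.0681/2)·(−0.749) = +1.7855 V.
Then ΔG = −nFE = −2 × 96500 × +1.7855 J/mol = −345 kJ/mol.

−345 kJ/mol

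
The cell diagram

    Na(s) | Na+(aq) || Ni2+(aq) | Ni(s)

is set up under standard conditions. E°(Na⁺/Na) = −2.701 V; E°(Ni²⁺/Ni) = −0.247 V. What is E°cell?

By convention the left-hand electrode in cell notation is the anode (oxidation) and the right-hand electrode is the cathode (reduction).
E°cell = E°(right) − E°(left) = −0.247 − (−2.701) = +2.454 V.

+2.454 V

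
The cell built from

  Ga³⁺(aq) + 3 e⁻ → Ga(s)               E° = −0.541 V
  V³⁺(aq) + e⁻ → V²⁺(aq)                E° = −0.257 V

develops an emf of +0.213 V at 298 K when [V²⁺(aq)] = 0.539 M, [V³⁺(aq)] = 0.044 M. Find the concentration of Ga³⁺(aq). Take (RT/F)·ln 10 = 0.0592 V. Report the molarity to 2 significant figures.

With V³⁺/V²⁺ at the cathode and Ga³⁺/Ga at the anode, E°cell = −0.257 − (−0.541) = +0.284 V (n = 3).
Rearranging E = E° − (0.0592/n)·log Q gives log Q = 3(+0.284 − (+0.213))/0.0592 = 3.598.
For 3 V³⁺(aq) + Ga(s) → 3 V²⁺(aq) + Ga³⁺(aq), the reaction quotient is Q = ([V²⁺(aq)]^3·[Ga³⁺(aq)]) / [V³⁺(aq)]^3.
Substituting the known concentrations and solving, log [Ga³⁺(aq)] = 0.334 and [Ga³⁺(aq)] = 2.2 M.

2.2 M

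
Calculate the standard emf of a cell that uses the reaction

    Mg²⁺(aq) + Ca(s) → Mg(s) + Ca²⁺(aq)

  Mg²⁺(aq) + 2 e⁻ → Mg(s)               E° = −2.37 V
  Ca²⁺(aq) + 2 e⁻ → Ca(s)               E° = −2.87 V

Mg²⁺(aq) gains electrons, so the Mg²⁺/Mg couple is the cathode; the Ca²⁺/Ca couple is the anode.
E°cell = E°(cathode) − E°(anode) = −2.37 − (−2.87) = +0.50 V.
The positive value indicates the reaction is spontaneous as written.

+0.50 V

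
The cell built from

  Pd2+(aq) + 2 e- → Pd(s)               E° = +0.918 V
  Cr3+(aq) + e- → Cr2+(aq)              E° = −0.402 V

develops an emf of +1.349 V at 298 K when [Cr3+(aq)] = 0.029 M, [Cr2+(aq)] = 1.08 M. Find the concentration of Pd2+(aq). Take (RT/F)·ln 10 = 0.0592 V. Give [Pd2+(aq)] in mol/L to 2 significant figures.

The Pd²⁺/Pd couple has the larger reduction potential, so it is the cathode: E°cell = +0.918 − (−0.402) = +1.320 V and n = 2.
Since E = E° − (0.0592/n)·log Q, log Q = n(E° − E)/0.0592 = −0.980.
Balancing electrons gives Pd2+(aq) + 2 Cr2+(aq) → Pd(s) + 2 Cr3+(aq); thus Q = [Cr3+(aq)]^2 / ([Pd2+(aq)]·[Cr2+(aq)]^2).
Solving for the unknown gives log [Pd2+(aq)] = −2.162, so [Pd2+(aq)] ≈ 0.0069 M.

0.0069 M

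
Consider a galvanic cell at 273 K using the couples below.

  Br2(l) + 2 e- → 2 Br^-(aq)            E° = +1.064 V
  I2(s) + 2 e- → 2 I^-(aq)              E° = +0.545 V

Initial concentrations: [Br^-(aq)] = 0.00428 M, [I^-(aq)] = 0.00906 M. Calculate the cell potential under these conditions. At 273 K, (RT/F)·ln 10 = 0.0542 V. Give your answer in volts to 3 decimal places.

+0.537 V

The Br₂/Br⁻ couple has the more positive E°, so it is the cathode; I₂/I⁻ is the anode.
The standard potential is +1.064 − (+0.545) = +0.519 V and the balanced reaction transfers n = 2 electrons.
Balancing gives Br2(l) + 2 I^-(aq) → 2 Br^-(aq) + I2(s); hence Q = [Br^-(aq)]^2 / [I^-(aq)]^2 = 0.223 (log Q = −0.651).
E = E° − (0.0542/n)·log Q = +0.519 − (0.0542/2)(−0.651) = +0.537 V.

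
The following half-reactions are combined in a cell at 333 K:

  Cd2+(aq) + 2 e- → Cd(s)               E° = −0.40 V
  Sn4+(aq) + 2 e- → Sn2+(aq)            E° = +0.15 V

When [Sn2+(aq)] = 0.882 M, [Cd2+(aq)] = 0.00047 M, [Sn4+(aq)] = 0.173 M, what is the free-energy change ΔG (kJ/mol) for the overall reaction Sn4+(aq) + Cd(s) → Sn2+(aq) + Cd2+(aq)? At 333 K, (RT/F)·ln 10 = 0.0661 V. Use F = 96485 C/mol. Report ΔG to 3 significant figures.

−123 kJ/mol

The standard cell potential is +0.15 − (−0.40) = +0.55 V, with n = 2 electrons in the balanced equation.
The reaction quotient is ([Sn2+(aq)]·[Cd2+(aq)]) / [Sn4+(aq)] = 0.0024; by Nernst, E = +0.55 − (0.0661/2)(−2.620) = +0.6366 V.
Then ΔG = −nFE = −2 × 96485 × +0.6366 J/mol = −123 kJ/mol.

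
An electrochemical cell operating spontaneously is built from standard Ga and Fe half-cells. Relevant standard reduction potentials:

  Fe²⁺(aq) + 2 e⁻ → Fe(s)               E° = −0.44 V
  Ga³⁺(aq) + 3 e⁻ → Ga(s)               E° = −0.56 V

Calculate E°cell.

Of the two couples in this cell, the one with the more positive reduction potential is reduced at the cathode: here that is Fe²⁺/Fe (−0.44 V); Ga³⁺/Ga (−0.56 V) is the anode.
E°cell = E°(cathode) − E°(anode) = −0.44 − (−0.56) = +0.12 V.

+0.12 V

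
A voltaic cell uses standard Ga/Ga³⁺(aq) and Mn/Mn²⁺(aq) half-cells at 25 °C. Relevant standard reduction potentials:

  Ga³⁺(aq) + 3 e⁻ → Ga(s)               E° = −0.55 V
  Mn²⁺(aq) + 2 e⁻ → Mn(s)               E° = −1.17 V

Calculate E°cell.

Of the two couples in this cell, the one with the more positive reduction potential is reduced at the cathode: here that is Ga³⁺/Ga (−0.55 V); Mn²⁺/Mn (−1.17 V) is the anode.
E°cell = E°(cathode) − E°(anode) = −0.55 − (−1.17) = +0.62 V.

+0.62 V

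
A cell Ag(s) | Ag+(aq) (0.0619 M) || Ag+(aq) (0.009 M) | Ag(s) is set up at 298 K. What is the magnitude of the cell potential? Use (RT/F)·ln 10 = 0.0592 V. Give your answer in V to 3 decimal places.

0.050 V

For a concentration cell E°cell = 0, since both electrodes use the same couple.
The compartment with the higher Ag+(aq) concentration (0.0619 M) acts as the cathode; ions are reduced there and produced at the dilute (0.009 M) anode.
With n = 1, Ecell = −(0.0592/1)·log([dilute]/[conc]) = −(0.0592/1)·log(0.009/0.0619) = +0.050 V.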